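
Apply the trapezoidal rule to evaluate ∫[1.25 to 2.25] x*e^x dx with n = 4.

f(x) = x*e^x
a = 1.25, b = 2.25, n = 4
h = (b - a)/n = 0.250000

Trapezoidal rule: (h/2)[f(x₀) + 2f(x₁) + 2f(x₂) + ... + f(xₙ)]

x_0 = 1.2500, f(x_0) = 4.362929, coefficient = 1
x_1 = 1.5000, f(x_1) = 6.722534, coefficient = 2
x_2 = 1.7500, f(x_2) = 10.070555, coefficient = 2
x_3 = 2.0000, f(x_3) = 14.778112, coefficient = 2
x_4 = 2.2500, f(x_4) = 21.347406, coefficient = 1

I ≈ (0.250000/2) × 88.852735 = 11.106592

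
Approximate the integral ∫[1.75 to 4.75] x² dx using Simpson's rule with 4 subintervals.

f(x) = x²
a = 1.75, b = 4.75, n = 4
h = (b - a)/n = 0.750000

Simpson's rule: (h/3)[f(x₀) + 4f(x₁) + 2f(x₂) + ... + f(xₙ)]

x_0 = 1.7500, f(x_0) = 3.062500, coefficient = 1
x_1 = 2.5000, f(x_1) = 6.250000, coefficient = 4
x_2 = 3.2500, f(x_2) = 10.562500, coefficient = 2
x_3 = 4.0000, f(x_3) = 16.000000, coefficient = 4
x_4 = 4.7500, f(x_4) = 22.562500, coefficient = 1

I ≈ (0.750000/3) × 135.750000 = 33.937500
Exact value: 33.937500
Error: 0.000000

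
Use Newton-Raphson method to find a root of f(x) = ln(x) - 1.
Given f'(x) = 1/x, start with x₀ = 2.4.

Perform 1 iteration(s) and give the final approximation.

f(x) = ln(x) - 1
f'(x) = 1/x
x₀ = 2.4

Newton-Raphson formula: x_{n+1} = x_n - f(x_n)/f'(x_n)

Iteration 1:
  f(2.400000) = -0.124531
  f'(2.400000) = 0.416667
  x_1 = 2.400000 - (-0.124531)/0.416667 = 2.698875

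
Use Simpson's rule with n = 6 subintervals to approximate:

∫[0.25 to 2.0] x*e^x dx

f(x) = x*e^x
a = 0.25, b = 2.0, n = 6
h = (b - a)/n = 0.291667

Simpson's rule: (h/3)[f(x₀) + 4f(x₁) + 2f(x₂) + ... + f(xₙ)]

x_0 = 0.2500, f(x_0) = 0.321006, coefficient = 1
x_1 = 0.5417, f(x_1) = 0.931054, coefficient = 4
x_2 = 0.8333, f(x_2) = 1.917480, coefficient = 2
x_3 = 1.1250, f(x_3) = 3.465244, coefficient = 4
x_4 = 1.4167, f(x_4) = 5.841417, coefficient = 2
x_5 = 1.7083, f(x_5) = 9.429580, coefficient = 4
x_6 = 2.0000, f(x_6) = 14.778112, coefficient = 1

I ≈ (0.291667/3) × 85.920425 = 8.353375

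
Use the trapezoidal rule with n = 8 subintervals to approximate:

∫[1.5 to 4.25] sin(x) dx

f(x) = sin(x)
a = 1.5, b = 4.25, n = 8
h = (b - a)/n = 0.343750

Trapezoidal rule: (h/2)[f(x₀) + 2f(x₁) + 2f(x₂) + ... + f(xₙ)]

x_0 = 1.5000, f(x_0) = 0.997495, coefficient = 1
x_1 = 1.8438, f(x_1) = 0.962979, coefficient = 2
x_2 = 2.1875, f(x_2) = 0.815789, coefficient = 2
x_3 = 2.5312, f(x_3) = 0.573148, coefficient = 2
x_4 = 2.8750, f(x_4) = 0.263446, coefficient = 2
x_5 = 3.2188, f(x_5) = -0.077081, coefficient = 2
x_6 = 3.5625, f(x_6) = -0.408589, coefficient = 2
x_7 = 3.9062, f(x_7) = -0.692290, coefficient = 2
x_8 = 4.2500, f(x_8) = -0.894989, coefficient = 1

I ≈ (0.343750/2) × 2.977312 = 0.511725
Exact value: 0.516825
Error: 0.005099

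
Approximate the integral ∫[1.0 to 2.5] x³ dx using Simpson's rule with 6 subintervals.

f(x) = x³
a = 1.0, b = 2.5, n = 6
h = (b - a)/n = 0.250000

Simpson's rule: (h/3)[f(x₀) + 4f(x₁) + 2f(x₂) + ... + f(xₙ)]

x_0 = 1.0000, f(x_0) = 1.000000, coefficient = 1
x_1 = 1.2500, f(x_1) = 1.953125, coefficient = 4
x_2 = 1.5000, f(x_2) = 3.375000, coefficient = 2
x_3 = 1.7500, f(x_3) = 5.359375, coefficient = 4
x_4 = 2.0000, f(x_4) = 8.000000, coefficient = 2
x_5 = 2.2500, f(x_5) = 11.390625, coefficient = 4
x_6 = 2.5000, f(x_6) = 15.625000, coefficient = 1

I ≈ (0.250000/3) × 114.187500 = 9.515625
Exact value: 9.515625
Error: 0.000000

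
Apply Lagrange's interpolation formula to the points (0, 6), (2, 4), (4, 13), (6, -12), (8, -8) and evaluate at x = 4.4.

Lagrange interpolation formula:
P(x) = Σ yᵢ × Lᵢ(x)
where Lᵢ(x) = Π_{j≠i} (x - xⱼ)/(xᵢ - xⱼ)

L_0(4.4) = (4.4 - 2)/(0 - 2) × (4.4 - 4)/(0 - 4) × (4.4 - 6)/(0 - 6) × (4.4 - 8)/(0 - 8) = 0.014400
L_1(4.4) = (4.4 - 0)/(2 - 0) × (4.4 - 4)/(2 - 4) × (4.4 - 6)/(2 - 6) × (4.4 - 8)/(2 - 8) = -0.105600
L_2(4.4) = (4.4 - 0)/(4 - 0) × (4.4 - 2)/(4 - 2) × (4.4 - 6)/(4 - 6) × (4.4 - 8)/(4 - 8) = 0.950400
L_3(4.4) = (4.4 - 0)/(6 - 0) × (4.4 - 2)/(6 - 2) × (4.4 - 4)/(6 - 4) × (4.4 - 8)/(6 - 8) = 0.158400
L_4(4.4) = (4.4 - 0)/(8 - 0) × (4.4 - 2)/(8 - 2) × (4.4 - 4)/(8 - 4) × (4.4 - 6)/(8 - 6) = -0.017600

P(4.4) = 6×L_0(4.4) + 4×L_1(4.4) + 13×L_2(4.4) + (-12)×L_3(4.4) + (-8)×L_4(4.4)
P(4.4) = 10.259200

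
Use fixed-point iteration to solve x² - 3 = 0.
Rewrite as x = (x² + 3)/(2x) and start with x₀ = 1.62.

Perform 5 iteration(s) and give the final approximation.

Equation: x² - 3 = 0
Fixed-point form: x = (x² + 3)/(2x)
x₀ = 1.62

x_1 = g(1.620000) = 1.735926
x_2 = g(1.735926) = 1.732055
x_3 = g(1.732055) = 1.732051
x_4 = g(1.732051) = 1.732051
x_5 = g(1.732051) = 1.732051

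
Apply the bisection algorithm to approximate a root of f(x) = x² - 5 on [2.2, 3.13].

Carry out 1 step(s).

f(x) = x² - 5
Initial interval: [2.2, 3.13]

Iteration 1:
  c_1 = (2.200000 + 3.130000)/2 = 2.665000
  f(c_1) = f(2.665000) = 2.102225
  f(a) × f(c) < 0, new interval: [2.200000, 2.665000]

After 1 iteration(s), the approximation is c_1 = 2.665000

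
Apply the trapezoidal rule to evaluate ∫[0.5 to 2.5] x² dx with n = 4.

f(x) = x²
a = 0.5, b = 2.5, n = 4
h = (b - a)/n = 0.500000

Trapezoidal rule: (h/2)[f(x₀) + 2f(x₁) + 2f(x₂) + ... + f(xₙ)]

x_0 = 0.5000, f(x_0) = 0.250000, coefficient = 1
x_1 = 1.0000, f(x_1) = 1.000000, coefficient = 2
x_2 = 1.5000, f(x_2) = 2.250000, coefficient = 2
x_3 = 2.0000, f(x_3) = 4.000000, coefficient = 2
x_4 = 2.5000, f(x_4) = 6.250000, coefficient = 1

I ≈ (0.500000/2) × 21.000000 = 5.250000
Exact value: 5.166667
Error: 0.083333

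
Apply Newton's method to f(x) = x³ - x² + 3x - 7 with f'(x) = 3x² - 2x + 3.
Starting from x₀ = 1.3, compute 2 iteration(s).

f(x) = x³ - x² + 3x - 7
f'(x) = 3x² - 2x + 3
x₀ = 1.3

Newton-Raphson formula: x_{n+1} = x_n - f(x_n)/f'(x_n)

Iteration 1:
  f(1.300000) = -2.593000
  f'(1.300000) = 5.470000
  x_1 = 1.300000 - (-2.593000)/5.470000 = 1.774040
Iteration 2:
  f(1.774040) = 0.758195
  f'(1.774040) = 8.893576
  x_2 = 1.774040 - 0.758195/8.893576 = 1.688788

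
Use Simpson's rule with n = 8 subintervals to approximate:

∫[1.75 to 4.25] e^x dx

f(x) = e^x
a = 1.75, b = 4.25, n = 8
h = (b - a)/n = 0.312500

Simpson's rule: (h/3)[f(x₀) + 4f(x₁) + 2f(x₂) + ... + f(xₙ)]

x_0 = 1.7500, f(x_0) = 5.754603, coefficient = 1
x_1 = 2.0625, f(x_1) = 7.865609, coefficient = 4
x_2 = 2.3750, f(x_2) = 10.751013, coefficient = 2
x_3 = 2.6875, f(x_3) = 14.694893, coefficient = 4
x_4 = 3.0000, f(x_4) = 20.085537, coefficient = 2
x_5 = 3.3125, f(x_5) = 27.453674, coefficient = 4
x_6 = 3.6250, f(x_6) = 37.524723, coefficient = 2
x_7 = 3.9375, f(x_7) = 51.290215, coefficient = 4
x_8 = 4.2500, f(x_8) = 70.105412, coefficient = 1

I ≈ (0.312500/3) × 617.800127 = 64.354180
Exact value: 64.350810
Error: 0.003370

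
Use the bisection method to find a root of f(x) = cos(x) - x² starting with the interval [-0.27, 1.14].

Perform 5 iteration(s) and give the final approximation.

f(x) = cos(x) - x²
Initial interval: [-0.27, 1.14]

Iteration 1:
  c_1 = (-0.270000 + 1.140000)/2 = 0.435000
  f(c_1) = f(0.435000) = 0.717645
  f(a) × f(c) ≥ 0, new interval: [0.435000, 1.140000]
Iteration 2:
  c_2 = (0.435000 + 1.140000)/2 = 0.787500
  f(c_2) = f(0.787500) = 0.085463
  f(a) × f(c) ≥ 0, new interval: [0.787500, 1.140000]
Iteration 3:
  c_3 = (0.787500 + 1.140000)/2 = 0.963750
  f(c_3) = f(0.963750) = -0.358370
  f(a) × f(c) < 0, new interval: [0.787500, 0.963750]
Iteration 4:
  c_4 = (0.787500 + 0.963750)/2 = 0.875625
  f(c_4) = f(0.875625) = -0.126202
  f(a) × f(c) < 0, new interval: [0.787500, 0.875625]
Iteration 5:
  c_5 = (0.787500 + 0.875625)/2 = 0.831562
  f(c_5) = f(0.831562) = -0.017774
  f(a) × f(c) < 0, new interval: [0.787500, 0.831562]

After 5 iteration(s), the approximation is c_5 = 0.831562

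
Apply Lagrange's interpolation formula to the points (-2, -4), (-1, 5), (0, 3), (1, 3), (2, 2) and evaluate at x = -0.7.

Lagrange interpolation formula:
P(x) = Σ yᵢ × Lᵢ(x)
where Lᵢ(x) = Π_{j≠i} (x - xⱼ)/(xᵢ - xⱼ)

L_0(-0.7) = (-0.7 - (-1))/(-2 - (-1)) × (-0.7 - 0)/(-2 - 0) × (-0.7 - 1)/(-2 - 1) × (-0.7 - 2)/(-2 - 2) = -0.040163
L_1(-0.7) = (-0.7 - (-2))/(-1 - (-2)) × (-0.7 - 0)/(-1 - 0) × (-0.7 - 1)/(-1 - 1) × (-0.7 - 2)/(-1 - 2) = 0.696150
L_2(-0.7) = (-0.7 - (-2))/(0 - (-2)) × (-0.7 - (-1))/(0 - (-1)) × (-0.7 - 1)/(0 - 1) × (-0.7 - 2)/(0 - 2) = 0.447525
L_3(-0.7) = (-0.7 - (-2))/(1 - (-2)) × (-0.7 - (-1))/(1 - (-1)) × (-0.7 - 0)/(1 - 0) × (-0.7 - 2)/(1 - 2) = -0.122850
L_4(-0.7) = (-0.7 - (-2))/(2 - (-2)) × (-0.7 - (-1))/(2 - (-1)) × (-0.7 - 0)/(2 - 0) × (-0.7 - 1)/(2 - 1) = 0.019338

P(-0.7) = (-4)×L_0(-0.7) + 5×L_1(-0.7) + 3×L_2(-0.7) + 3×L_3(-0.7) + 2×L_4(-0.7)
P(-0.7) = 4.654100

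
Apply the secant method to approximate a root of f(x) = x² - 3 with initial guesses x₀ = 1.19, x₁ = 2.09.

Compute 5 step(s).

f(x) = x² - 3
x₀ = 1.19, x₁ = 2.09

Secant formula: x_{n+1} = x_n - f(x_n)(x_n - x_{n-1})/(f(x_n) - f(x_{n-1}))

Iteration 1:
  f(1.190000) = -1.583900
  f(2.090000) = 1.368100
  x_2 = 2.090000 - 1.368100×(2.090000 - 1.190000)/(1.368100 - (-1.583900))
       = 1.672896
Iteration 2:
  f(2.090000) = 1.368100
  f(1.672896) = -0.201418
  x_3 = 1.672896 - (-0.201418)×(1.672896 - 2.090000)/(-0.201418 - 1.368100)
       = 1.726424
Iteration 3:
  f(1.672896) = -0.201418
  f(1.726424) = -0.019461
  x_4 = 1.726424 - (-0.019461)×(1.726424 - 1.672896)/(-0.019461 - (-0.201418))
       = 1.732149
Iteration 4:
  f(1.726424) = -0.019461
  f(1.732149) = 0.000339
  x_5 = 1.732149 - 0.000339×(1.732149 - 1.726424)/(0.000339 - (-0.019461))
       = 1.732051
Iteration 5:
  f(1.732149) = 0.000339
  f(1.732051) = -0.000001
  x_6 = 1.732051 - (-0.000001)×(1.732051 - 1.732149)/(-0.000001 - 0.000339)
       = 1.732051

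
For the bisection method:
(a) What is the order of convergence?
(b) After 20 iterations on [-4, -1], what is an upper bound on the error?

(a) Bisection has linear (order 1) convergence; the error is halved each step.

(b) Error bound = (b-a)/2^n = (-1 - (-4))/2^{20}
    = 3/2^{20}

(a) 1 (linear); (b) error ≤ 2.86e-06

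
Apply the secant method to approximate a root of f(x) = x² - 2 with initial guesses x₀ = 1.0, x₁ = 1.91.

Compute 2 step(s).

f(x) = x² - 2
x₀ = 1.0, x₁ = 1.91

Secant formula: x_{n+1} = x_n - f(x_n)(x_n - x_{n-1})/(f(x_n) - f(x_{n-1}))

Iteration 1:
  f(1.000000) = -1.000000
  f(1.910000) = 1.648100
  x_2 = 1.910000 - 1.648100×(1.910000 - 1.000000)/(1.648100 - (-1.000000))
       = 1.343643
Iteration 2:
  f(1.910000) = 1.648100
  f(1.343643) = -0.194625
  x_3 = 1.343643 - (-0.194625)×(1.343643 - 1.910000)/(-0.194625 - 1.648100)
       = 1.403460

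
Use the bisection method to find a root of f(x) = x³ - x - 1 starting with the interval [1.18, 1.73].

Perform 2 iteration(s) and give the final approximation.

f(x) = x³ - x - 1
Initial interval: [1.18, 1.73]

Iteration 1:
  c_1 = (1.180000 + 1.730000)/2 = 1.455000
  f(c_1) = f(1.455000) = 0.625271
  f(a) × f(c) < 0, new interval: [1.180000, 1.455000]
Iteration 2:
  c_2 = (1.180000 + 1.455000)/2 = 1.317500
  f(c_2) = f(1.317500) = -0.030575
  f(a) × f(c) ≥ 0, new interval: [1.317500, 1.455000]

After 2 iteration(s), the approximation is c_2 = 1.317500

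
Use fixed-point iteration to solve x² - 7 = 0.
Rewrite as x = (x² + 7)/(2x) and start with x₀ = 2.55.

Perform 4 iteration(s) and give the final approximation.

Equation: x² - 7 = 0
Fixed-point form: x = (x² + 7)/(2x)
x₀ = 2.55

x_1 = g(2.550000) = 2.647549
x_2 = g(2.647549) = 2.645752
x_3 = g(2.645752) = 2.645751
x_4 = g(2.645751) = 2.645751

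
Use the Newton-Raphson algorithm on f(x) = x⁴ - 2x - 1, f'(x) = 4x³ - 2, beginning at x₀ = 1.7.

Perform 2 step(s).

f(x) = x⁴ - 2x - 1
f'(x) = 4x³ - 2
x₀ = 1.7

Newton-Raphson formula: x_{n+1} = x_n - f(x_n)/f'(x_n)

Iteration 1:
  f(1.700000) = 3.952100
  f'(1.700000) = 17.652000
  x_1 = 1.700000 - 3.952100/17.652000 = 1.476110
Iteration 2:
  f(1.476110) = 0.795392
  f'(1.476110) = 10.865198
  x_2 = 1.476110 - 0.795392/10.865198 = 1.402905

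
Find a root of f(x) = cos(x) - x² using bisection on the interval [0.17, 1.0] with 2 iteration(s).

f(x) = cos(x) - x²
Initial interval: [0.17, 1.0]

Iteration 1:
  c_1 = (0.170000 + 1.000000)/2 = 0.585000
  f(c_1) = f(0.585000) = 0.491487
  f(a) × f(c) ≥ 0, new interval: [0.585000, 1.000000]
Iteration 2:
  c_2 = (0.585000 + 1.000000)/2 = 0.792500
  f(c_2) = f(0.792500) = 0.074011
  f(a) × f(c) ≥ 0, new interval: [0.792500, 1.000000]

After 2 iteration(s), the approximation is c_2 = 0.792500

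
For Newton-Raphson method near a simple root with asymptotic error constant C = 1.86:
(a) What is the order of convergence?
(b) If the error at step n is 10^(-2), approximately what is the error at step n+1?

(a) Newton-Raphson has quadratic (order 2) convergence near simple roots.
    This means |e_{n+1}| ≈ C|e_n|².

(b) With |e_n| = 10^(-2) and C = 1.86:
    |e_{n+1}| ≈ 1.86 × (10^(-2))² = 1.86 × 10^(-4)

(a) 2 (quadratic); (b) |e_{n+1}| ≈ 1.860e-04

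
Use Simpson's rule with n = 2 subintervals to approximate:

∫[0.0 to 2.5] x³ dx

f(x) = x³
a = 0.0, b = 2.5, n = 2
h = (b - a)/n = 1.250000

Simpson's rule: (h/3)[f(x₀) + 4f(x₁) + 2f(x₂) + ... + f(xₙ)]

x_0 = 0.0000, f(x_0) = 0.000000, coefficient = 1
x_1 = 1.2500, f(x_1) = 1.953125, coefficient = 4
x_2 = 2.5000, f(x_2) = 15.625000, coefficient = 1

I ≈ (1.250000/3) × 23.437500 = 9.765625
Exact value: 9.765625
Error: 0.000000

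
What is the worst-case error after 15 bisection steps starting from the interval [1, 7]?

Bisection error bound: |error| ≤ (b-a)/2^n
|error| ≤ (7 - 1)/2^15 = 6/2^15
|error| ≤ 0.0001831055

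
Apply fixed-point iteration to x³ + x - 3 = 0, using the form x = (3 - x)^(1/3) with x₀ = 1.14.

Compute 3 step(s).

Equation: x³ + x - 3 = 0
Fixed-point form: x = (3 - x)^(1/3)
x₀ = 1.14

x_1 = g(1.140000) = 1.229809
x_2 = g(1.229809) = 1.209688
x_3 = g(1.209688) = 1.214254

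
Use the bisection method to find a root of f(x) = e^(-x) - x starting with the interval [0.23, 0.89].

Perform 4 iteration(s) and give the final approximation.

f(x) = e^(-x) - x
Initial interval: [0.23, 0.89]

Iteration 1:
  c_1 = (0.230000 + 0.890000)/2 = 0.560000
  f(c_1) = f(0.560000) = 0.011209
  f(a) × f(c) ≥ 0, new interval: [0.560000, 0.890000]
Iteration 2:
  c_2 = (0.560000 + 0.890000)/2 = 0.725000
  f(c_2) = f(0.725000) = -0.240675
  f(a) × f(c) < 0, new interval: [0.560000, 0.725000]
Iteration 3:
  c_3 = (0.560000 + 0.725000)/2 = 0.642500
  f(c_3) = f(0.642500) = -0.116524
  f(a) × f(c) < 0, new interval: [0.560000, 0.642500]
Iteration 4:
  c_4 = (0.560000 + 0.642500)/2 = 0.601250
  f(c_4) = f(0.601250) = -0.053124
  f(a) × f(c) < 0, new interval: [0.560000, 0.601250]

After 4 iteration(s), the approximation is c_4 = 0.601250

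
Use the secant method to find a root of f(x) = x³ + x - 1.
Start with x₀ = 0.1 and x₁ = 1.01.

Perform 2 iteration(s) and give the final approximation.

f(x) = x³ + x - 1
x₀ = 0.1, x₁ = 1.01

Secant formula: x_{n+1} = x_n - f(x_n)(x_n - x_{n-1})/(f(x_n) - f(x_{n-1}))

Iteration 1:
  f(0.100000) = -0.899000
  f(1.010000) = 1.040301
  x_2 = 1.010000 - 1.040301×(1.010000 - 0.100000)/(1.040301 - (-0.899000))
       = 0.521848
Iteration 2:
  f(1.010000) = 1.040301
  f(0.521848) = -0.336040
  x_3 = 0.521848 - (-0.336040)×(0.521848 - 1.010000)/(-0.336040 - 1.040301)
       = 0.641032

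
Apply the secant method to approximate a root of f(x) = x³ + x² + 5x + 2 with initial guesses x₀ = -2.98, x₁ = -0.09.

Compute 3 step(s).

f(x) = x³ + x² + 5x + 2
x₀ = -2.98, x₁ = -0.09

Secant formula: x_{n+1} = x_n - f(x_n)(x_n - x_{n-1})/(f(x_n) - f(x_{n-1}))

Iteration 1:
  f(-2.980000) = -30.483192
  f(-0.090000) = 1.557371
  x_2 = -0.090000 - 1.557371×(-0.090000 - (-2.980000))/(1.557371 - (-30.483192))
       = -0.230472
Iteration 2:
  f(-0.090000) = 1.557371
  f(-0.230472) = 0.888515
  x_3 = -0.230472 - 0.888515×(-0.230472 - (-0.090000))/(0.888515 - 1.557371)
       = -0.417077
Iteration 3:
  f(-0.230472) = 0.888515
  f(-0.417077) = 0.016018
  x_4 = -0.417077 - 0.016018×(-0.417077 - (-0.230472))/(0.016018 - 0.888515)
       = -0.420502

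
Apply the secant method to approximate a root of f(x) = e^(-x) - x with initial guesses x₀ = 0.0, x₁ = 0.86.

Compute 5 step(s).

f(x) = e^(-x) - x
x₀ = 0.0, x₁ = 0.86

Secant formula: x_{n+1} = x_n - f(x_n)(x_n - x_{n-1})/(f(x_n) - f(x_{n-1}))

Iteration 1:
  f(0.000000) = 1.000000
  f(0.860000) = -0.436838
  x_2 = 0.860000 - (-0.436838)×(0.860000 - 0.000000)/(-0.436838 - 1.000000)
       = 0.598537
Iteration 2:
  f(0.860000) = -0.436838
  f(0.598537) = -0.048921
  x_3 = 0.598537 - (-0.048921)×(0.598537 - 0.860000)/(-0.048921 - (-0.436838))
       = 0.565563
Iteration 3:
  f(0.598537) = -0.048921
  f(0.565563) = 0.002478
  x_4 = 0.565563 - 0.002478×(0.565563 - 0.598537)/(0.002478 - (-0.048921))
       = 0.567152
Iteration 4:
  f(0.565563) = 0.002478
  f(0.567152) = -0.000014
  x_5 = 0.567152 - (-0.000014)×(0.567152 - 0.565563)/(-0.000014 - 0.002478)
       = 0.567143
Iteration 5:
  f(0.567152) = -0.000014
  f(0.567143) = 0.000000
  x_6 = 0.567143 - 0.000000×(0.567143 - 0.567152)/(0.000000 - (-0.000014))
       = 0.567143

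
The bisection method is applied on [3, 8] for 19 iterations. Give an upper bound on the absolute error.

Bisection error bound: |error| ≤ (b-a)/2^n
|error| ≤ (8 - 3)/2^19 = 5/2^19
|error| ≤ 0.0000095367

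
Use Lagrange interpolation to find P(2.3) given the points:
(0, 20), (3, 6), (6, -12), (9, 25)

Lagrange interpolation formula:
P(x) = Σ yᵢ × Lᵢ(x)
where Lᵢ(x) = Π_{j≠i} (x - xⱼ)/(xᵢ - xⱼ)

L_0(2.3) = (2.3 - 3)/(0 - 3) × (2.3 - 6)/(0 - 6) × (2.3 - 9)/(0 - 9) = 0.107117
L_1(2.3) = (2.3 - 0)/(3 - 0) × (2.3 - 6)/(3 - 6) × (2.3 - 9)/(3 - 9) = 1.055870
L_2(2.3) = (2.3 - 0)/(6 - 0) × (2.3 - 3)/(6 - 3) × (2.3 - 9)/(6 - 9) = -0.199759
L_3(2.3) = (2.3 - 0)/(9 - 0) × (2.3 - 3)/(9 - 3) × (2.3 - 6)/(9 - 6) = 0.036772

P(2.3) = 20×L_0(2.3) + 6×L_1(2.3) + (-12)×L_2(2.3) + 25×L_3(2.3)
P(2.3) = 11.793969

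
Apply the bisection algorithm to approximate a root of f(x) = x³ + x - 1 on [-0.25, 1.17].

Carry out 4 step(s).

f(x) = x³ + x - 1
Initial interval: [-0.25, 1.17]

Iteration 1:
  c_1 = (-0.250000 + 1.170000)/2 = 0.460000
  f(c_1) = f(0.460000) = -0.442664
  f(a) × f(c) ≥ 0, new interval: [0.460000, 1.170000]
Iteration 2:
  c_2 = (0.460000 + 1.170000)/2 = 0.815000
  f(c_2) = f(0.815000) = 0.356343
  f(a) × f(c) < 0, new interval: [0.460000, 0.815000]
Iteration 3:
  c_3 = (0.460000 + 0.815000)/2 = 0.637500
  f(c_3) = f(0.637500) = -0.103416
  f(a) × f(c) ≥ 0, new interval: [0.637500, 0.815000]
Iteration 4:
  c_4 = (0.637500 + 0.815000)/2 = 0.726250
  f(c_4) = f(0.726250) = 0.109303
  f(a) × f(c) < 0, new interval: [0.637500, 0.726250]

After 4 iteration(s), the approximation is c_4 = 0.726250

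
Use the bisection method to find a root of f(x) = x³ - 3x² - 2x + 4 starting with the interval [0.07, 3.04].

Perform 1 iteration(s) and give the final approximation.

f(x) = x³ - 3x² - 2x + 4
Initial interval: [0.07, 3.04]

Iteration 1:
  c_1 = (0.070000 + 3.040000)/2 = 1.555000
  f(c_1) = f(1.555000) = -2.604046
  f(a) × f(c) < 0, new interval: [0.070000, 1.555000]

After 1 iteration(s), the approximation is c_1 = 1.555000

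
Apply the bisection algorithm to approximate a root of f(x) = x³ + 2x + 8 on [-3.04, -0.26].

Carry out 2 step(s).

f(x) = x³ + 2x + 8
Initial interval: [-3.04, -0.26]

Iteration 1:
  c_1 = (-3.040000 + (-0.260000))/2 = -1.650000
  f(c_1) = f(-1.650000) = 0.207875
  f(a) × f(c) < 0, new interval: [-3.040000, -1.650000]
Iteration 2:
  c_2 = (-3.040000 + (-1.650000))/2 = -2.345000
  f(c_2) = f(-2.345000) = -9.585214
  f(a) × f(c) ≥ 0, new interval: [-2.345000, -1.650000]

After 2 iteration(s), the approximation is c_2 = -2.345000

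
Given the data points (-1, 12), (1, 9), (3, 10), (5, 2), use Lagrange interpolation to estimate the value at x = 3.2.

Lagrange interpolation formula:
P(x) = Σ yᵢ × Lᵢ(x)
where Lᵢ(x) = Π_{j≠i} (x - xⱼ)/(xᵢ - xⱼ)

L_0(3.2) = (3.2 - 1)/(-1 - 1) × (3.2 - 3)/(-1 - 3) × (3.2 - 5)/(-1 - 5) = 0.016500
L_1(3.2) = (3.2 - (-1))/(1 - (-1)) × (3.2 - 3)/(1 - 3) × (3.2 - 5)/(1 - 5) = -0.094500
L_2(3.2) = (3.2 - (-1))/(3 - (-1)) × (3.2 - 1)/(3 - 1) × (3.2 - 5)/(3 - 5) = 1.039500
L_3(3.2) = (3.2 - (-1))/(5 - (-1)) × (3.2 - 1)/(5 - 1) × (3.2 - 3)/(5 - 3) = 0.038500

P(3.2) = 12×L_0(3.2) + 9×L_1(3.2) + 10×L_2(3.2) + 2×L_3(3.2)
P(3.2) = 9.819500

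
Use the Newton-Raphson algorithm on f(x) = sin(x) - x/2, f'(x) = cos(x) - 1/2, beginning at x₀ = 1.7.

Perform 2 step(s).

f(x) = sin(x) - x/2
f'(x) = cos(x) - 1/2
x₀ = 1.7

Newton-Raphson formula: x_{n+1} = x_n - f(x_n)/f'(x_n)

Iteration 1:
  f(1.700000) = 0.141665
  f'(1.700000) = -0.628844
  x_1 = 1.700000 - 0.141665/(-0.628844) = 1.925278
Iteration 2:
  f(1.925278) = -0.024812
  f'(1.925278) = -0.847104
  x_2 = 1.925278 - (-0.024812)/(-0.847104) = 1.895987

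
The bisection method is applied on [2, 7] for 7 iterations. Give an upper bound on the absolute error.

Bisection error bound: |error| ≤ (b-a)/2^n
|error| ≤ (7 - 2)/2^7 = 5/2^7
|error| ≤ 0.0390625000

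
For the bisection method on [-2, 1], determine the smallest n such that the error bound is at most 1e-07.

We need (b-a)/2^n ≤ 1e-07
(1 - (-2))/2^n ≤ 1e-07
3/2^n ≤ 1e-07
2^n ≥ 30000000
n ≥ log₂(30000000) = 24.84
n ≥ 25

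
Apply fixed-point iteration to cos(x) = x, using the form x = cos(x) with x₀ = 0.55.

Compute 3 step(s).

Equation: cos(x) = x
Fixed-point form: x = cos(x)
x₀ = 0.55

x_1 = g(0.550000) = 0.852525
x_2 = g(0.852525) = 0.658084
x_3 = g(0.658084) = 0.791165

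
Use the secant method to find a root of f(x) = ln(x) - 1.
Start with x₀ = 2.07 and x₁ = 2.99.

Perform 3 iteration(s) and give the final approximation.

f(x) = ln(x) - 1
x₀ = 2.07, x₁ = 2.99

Secant formula: x_{n+1} = x_n - f(x_n)(x_n - x_{n-1})/(f(x_n) - f(x_{n-1}))

Iteration 1:
  f(2.070000) = -0.272451
  f(2.990000) = 0.095273
  x_2 = 2.990000 - 0.095273×(2.990000 - 2.070000)/(0.095273 - (-0.272451))
       = 2.751638
Iteration 2:
  f(2.990000) = 0.095273
  f(2.751638) = 0.012196
  x_3 = 2.751638 - 0.012196×(2.751638 - 2.990000)/(0.012196 - 0.095273)
       = 2.716645
Iteration 3:
  f(2.751638) = 0.012196
  f(2.716645) = -0.000603
  x_4 = 2.716645 - (-0.000603)×(2.716645 - 2.751638)/(-0.000603 - 0.012196)
       = 2.718292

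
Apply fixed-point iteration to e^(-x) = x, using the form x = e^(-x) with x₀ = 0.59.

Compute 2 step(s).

Equation: e^(-x) = x
Fixed-point form: x = e^(-x)
x₀ = 0.59

x_1 = g(0.590000) = 0.554327
x_2 = g(0.554327) = 0.574459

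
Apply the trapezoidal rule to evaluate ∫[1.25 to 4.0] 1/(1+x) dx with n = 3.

f(x) = 1/(1+x)
a = 1.25, b = 4.0, n = 3
h = (b - a)/n = 0.916667

Trapezoidal rule: (h/2)[f(x₀) + 2f(x₁) + 2f(x₂) + ... + f(xₙ)]

x_0 = 1.2500, f(x_0) = 0.444444, coefficient = 1
x_1 = 2.1667, f(x_1) = 0.315789, coefficient = 2
x_2 = 3.0833, f(x_2) = 0.244898, coefficient = 2
x_3 = 4.0000, f(x_3) = 0.200000, coefficient = 1

I ≈ (0.916667/2) × 1.765819 = 0.809334
Exact value: 0.798508
Error: 0.010826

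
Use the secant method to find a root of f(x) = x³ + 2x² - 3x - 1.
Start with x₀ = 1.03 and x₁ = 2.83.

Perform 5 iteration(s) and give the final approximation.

f(x) = x³ + 2x² - 3x - 1
x₀ = 1.03, x₁ = 2.83

Secant formula: x_{n+1} = x_n - f(x_n)(x_n - x_{n-1})/(f(x_n) - f(x_{n-1}))

Iteration 1:
  f(1.030000) = -0.875473
  f(2.830000) = 29.192987
  x_2 = 2.830000 - 29.192987×(2.830000 - 1.030000)/(29.192987 - (-0.875473))
       = 1.082409
Iteration 2:
  f(2.830000) = 29.192987
  f(1.082409) = -0.635849
  x_3 = 1.082409 - (-0.635849)×(1.082409 - 2.830000)/(-0.635849 - 29.192987)
       = 1.119661
Iteration 3:
  f(1.082409) = -0.635849
  f(1.119661) = -0.448046
  x_4 = 1.119661 - (-0.448046)×(1.119661 - 1.082409)/(-0.448046 - (-0.635849))
       = 1.208536
Iteration 4:
  f(1.119661) = -0.448046
  f(1.208536) = 0.060650
  x_5 = 1.208536 - 0.060650×(1.208536 - 1.119661)/(0.060650 - (-0.448046))
       = 1.197940
Iteration 5:
  f(1.208536) = 0.060650
  f(1.197940) = -0.004584
  x_6 = 1.197940 - (-0.004584)×(1.197940 - 1.208536)/(-0.004584 - 0.060650)
       = 1.198685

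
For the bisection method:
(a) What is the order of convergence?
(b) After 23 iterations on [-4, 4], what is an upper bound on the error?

(a) Bisection has linear (order 1) convergence; the error is halved each step.

(b) Error bound = (b-a)/2^n = (4 - (-4))/2^{23}
    = 8/2^{23}

(a) 1 (linear); (b) error ≤ 9.54e-07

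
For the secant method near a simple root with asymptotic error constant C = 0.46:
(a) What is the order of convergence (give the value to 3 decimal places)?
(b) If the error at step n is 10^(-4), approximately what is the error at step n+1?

(a) Secant method has superlinear convergence with order φ = (1+√5)/2 ≈ 1.618.
    This means |e_{n+1}| ≈ C|e_n|^1.618.

(b) With |e_n| = 10^(-4) and C = 0.46:
    |e_{n+1}| ≈ 0.46 × (10^(-4))^1.618 = 0.46 × 10^(-6.47)

(a) ≈ 1.618 (golden ratio); (b) |e_{n+1}| ≈ 1.551e-07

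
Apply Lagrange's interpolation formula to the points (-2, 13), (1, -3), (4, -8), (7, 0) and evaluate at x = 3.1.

Lagrange interpolation formula:
P(x) = Σ yᵢ × Lᵢ(x)
where Lᵢ(x) = Π_{j≠i} (x - xⱼ)/(xᵢ - xⱼ)

L_0(3.1) = (3.1 - 1)/(-2 - 1) × (3.1 - 4)/(-2 - 4) × (3.1 - 7)/(-2 - 7) = -0.045500
L_1(3.1) = (3.1 - (-2))/(1 - (-2)) × (3.1 - 4)/(1 - 4) × (3.1 - 7)/(1 - 7) = 0.331500
L_2(3.1) = (3.1 - (-2))/(4 - (-2)) × (3.1 - 1)/(4 - 1) × (3.1 - 7)/(4 - 7) = 0.773500
L_3(3.1) = (3.1 - (-2))/(7 - (-2)) × (3.1 - 1)/(7 - 1) × (3.1 - 4)/(7 - 4) = -0.059500

P(3.1) = 13×L_0(3.1) + (-3)×L_1(3.1) + (-8)×L_2(3.1) + 0×L_3(3.1)
P(3.1) = -7.774000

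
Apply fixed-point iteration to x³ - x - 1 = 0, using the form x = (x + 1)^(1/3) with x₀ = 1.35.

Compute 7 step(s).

Equation: x³ - x - 1 = 0
Fixed-point form: x = (x + 1)^(1/3)
x₀ = 1.35

x_1 = g(1.350000) = 1.329503
x_2 = g(1.329503) = 1.325626
x_3 = g(1.325626) = 1.324890
x_4 = g(1.324890) = 1.324751
x_5 = g(1.324751) = 1.324724
x_6 = g(1.324724) = 1.324719
x_7 = g(1.324719) = 1.324718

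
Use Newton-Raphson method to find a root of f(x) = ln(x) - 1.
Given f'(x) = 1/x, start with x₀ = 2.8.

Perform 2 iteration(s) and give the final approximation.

f(x) = ln(x) - 1
f'(x) = 1/x
x₀ = 2.8

Newton-Raphson formula: x_{n+1} = x_n - f(x_n)/f'(x_n)

Iteration 1:
  f(2.800000) = 0.029619
  f'(2.800000) = 0.357143
  x_1 = 2.800000 - 0.029619/0.357143 = 2.717066
Iteration 2:
  f(2.717066) = -0.000448
  f'(2.717066) = 0.368044
  x_2 = 2.717066 - (-0.000448)/0.368044 = 2.718282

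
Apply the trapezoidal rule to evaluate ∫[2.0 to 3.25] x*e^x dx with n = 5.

f(x) = x*e^x
a = 2.0, b = 3.25, n = 5
h = (b - a)/n = 0.250000

Trapezoidal rule: (h/2)[f(x₀) + 2f(x₁) + 2f(x₂) + ... + f(xₙ)]

x_0 = 2.0000, f(x_0) = 14.778112, coefficient = 1
x_1 = 2.2500, f(x_1) = 21.347406, coefficient = 2
x_2 = 2.5000, f(x_2) = 30.456235, coefficient = 2
x_3 = 2.7500, f(x_3) = 43.017238, coefficient = 2
x_4 = 3.0000, f(x_4) = 60.256611, coefficient = 2
x_5 = 3.2500, f(x_5) = 83.818605, coefficient = 1

I ≈ (0.250000/2) × 408.751695 = 51.093962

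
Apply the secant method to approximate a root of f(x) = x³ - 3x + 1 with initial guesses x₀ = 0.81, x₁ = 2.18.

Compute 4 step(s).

f(x) = x³ - 3x + 1
x₀ = 0.81, x₁ = 2.18

Secant formula: x_{n+1} = x_n - f(x_n)(x_n - x_{n-1})/(f(x_n) - f(x_{n-1}))

Iteration 1:
  f(0.810000) = -0.898559
  f(2.180000) = 4.820232
  x_2 = 2.180000 - 4.820232×(2.180000 - 0.810000)/(4.820232 - (-0.898559))
       = 1.025260
Iteration 2:
  f(2.180000) = 4.820232
  f(1.025260) = -0.998070
  x_3 = 1.025260 - (-0.998070)×(1.025260 - 2.180000)/(-0.998070 - 4.820232)
       = 1.223344
Iteration 3:
  f(1.025260) = -0.998070
  f(1.223344) = -0.839212
  x_4 = 1.223344 - (-0.839212)×(1.223344 - 1.025260)/(-0.839212 - (-0.998070))
       = 2.269779
Iteration 4:
  f(1.223344) = -0.839212
  f(2.269779) = 5.884329
  x_5 = 2.269779 - 5.884329×(2.269779 - 1.223344)/(5.884329 - (-0.839212))
       = 1.353956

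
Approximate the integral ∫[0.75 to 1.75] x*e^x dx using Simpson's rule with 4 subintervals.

f(x) = x*e^x
a = 0.75, b = 1.75, n = 4
h = (b - a)/n = 0.250000

Simpson's rule: (h/3)[f(x₀) + 4f(x₁) + 2f(x₂) + ... + f(xₙ)]

x_0 = 0.7500, f(x_0) = 1.587750, coefficient = 1
x_1 = 1.0000, f(x_1) = 2.718282, coefficient = 4
x_2 = 1.2500, f(x_2) = 4.362929, coefficient = 2
x_3 = 1.5000, f(x_3) = 6.722534, coefficient = 4
x_4 = 1.7500, f(x_4) = 10.070555, coefficient = 1

I ≈ (0.250000/3) × 58.147424 = 4.845619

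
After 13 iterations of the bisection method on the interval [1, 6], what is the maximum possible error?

Bisection error bound: |error| ≤ (b-a)/2^n
|error| ≤ (6 - 1)/2^13 = 5/2^13
|error| ≤ 0.0006103516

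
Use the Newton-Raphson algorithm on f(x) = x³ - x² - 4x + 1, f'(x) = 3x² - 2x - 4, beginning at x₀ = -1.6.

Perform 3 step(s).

f(x) = x³ - x² - 4x + 1
f'(x) = 3x² - 2x - 4
x₀ = -1.6

Newton-Raphson formula: x_{n+1} = x_n - f(x_n)/f'(x_n)

Iteration 1:
  f(-1.600000) = 0.744000
  f'(-1.600000) = 6.880000
  x_1 = -1.600000 - 0.744000/6.880000 = -1.708140
Iteration 2:
  f(-1.708140) = -0.069091
  f'(-1.708140) = 8.169501
  x_2 = -1.708140 - (-0.069091)/8.169501 = -1.699682
Iteration 3:
  f(-1.699682) = -0.000437
  f'(-1.699682) = 8.066125
  x_3 = -1.699682 - (-0.000437)/8.066125 = -1.699628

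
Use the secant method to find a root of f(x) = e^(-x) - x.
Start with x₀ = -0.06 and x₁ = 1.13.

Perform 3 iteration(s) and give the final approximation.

f(x) = e^(-x) - x
x₀ = -0.06, x₁ = 1.13

Secant formula: x_{n+1} = x_n - f(x_n)(x_n - x_{n-1})/(f(x_n) - f(x_{n-1}))

Iteration 1:
  f(-0.060000) = 1.121837
  f(1.130000) = -0.806967
  x_2 = 1.130000 - (-0.806967)×(1.130000 - (-0.060000))/(-0.806967 - 1.121837)
       = 0.632131
Iteration 2:
  f(1.130000) = -0.806967
  f(0.632131) = -0.100674
  x_3 = 0.632131 - (-0.100674)×(0.632131 - 1.130000)/(-0.100674 - (-0.806967))
       = 0.561166
Iteration 3:
  f(0.632131) = -0.100674
  f(0.561166) = 0.009377
  x_4 = 0.561166 - 0.009377×(0.561166 - 0.632131)/(0.009377 - (-0.100674))
       = 0.567213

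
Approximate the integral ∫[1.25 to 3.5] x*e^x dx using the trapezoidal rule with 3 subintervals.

f(x) = x*e^x
a = 1.25, b = 3.5, n = 3
h = (b - a)/n = 0.750000

Trapezoidal rule: (h/2)[f(x₀) + 2f(x₁) + 2f(x₂) + ... + f(xₙ)]

x_0 = 1.2500, f(x_0) = 4.362929, coefficient = 1
x_1 = 2.0000, f(x_1) = 14.778112, coefficient = 2
x_2 = 2.7500, f(x_2) = 43.017238, coefficient = 2
x_3 = 3.5000, f(x_3) = 115.904082, coefficient = 1

I ≈ (0.750000/2) × 235.857710 = 88.446641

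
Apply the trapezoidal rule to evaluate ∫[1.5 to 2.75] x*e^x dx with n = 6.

f(x) = x*e^x
a = 1.5, b = 2.75, n = 6
h = (b - a)/n = 0.208333

Trapezoidal rule: (h/2)[f(x₀) + 2f(x₁) + 2f(x₂) + ... + f(xₙ)]

x_0 = 1.5000, f(x_0) = 6.722534, coefficient = 1
x_1 = 1.7083, f(x_1) = 9.429580, coefficient = 2
x_2 = 1.9167, f(x_2) = 13.029998, coefficient = 2
x_3 = 2.1250, f(x_3) = 17.792407, coefficient = 2
x_4 = 2.3333, f(x_4) = 24.061937, coefficient = 2
x_5 = 2.5417, f(x_5) = 32.281254, coefficient = 2
x_6 = 2.7500, f(x_6) = 43.017238, coefficient = 1

I ≈ (0.208333/2) × 242.930123 = 25.305221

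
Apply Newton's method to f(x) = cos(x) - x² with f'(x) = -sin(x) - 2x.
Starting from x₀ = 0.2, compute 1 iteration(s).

f(x) = cos(x) - x²
f'(x) = -sin(x) - 2x
x₀ = 0.2

Newton-Raphson formula: x_{n+1} = x_n - f(x_n)/f'(x_n)

Iteration 1:
  f(0.200000) = 0.940067
  f'(0.200000) = -0.598669
  x_1 = 0.200000 - 0.940067/(-0.598669) = 1.770260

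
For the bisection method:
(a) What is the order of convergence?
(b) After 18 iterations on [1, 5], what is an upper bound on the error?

(a) Bisection has linear (order 1) convergence; the error is halved each step.

(b) Error bound = (b-a)/2^n = (5 - 1)/2^{18}
    = 4/2^{18}

(a) 1 (linear); (b) error ≤ 1.53e-05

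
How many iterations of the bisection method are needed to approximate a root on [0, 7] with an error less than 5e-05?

We need (b-a)/2^n ≤ 5e-05
(7 - 0)/2^n ≤ 5e-05
7/2^n ≤ 5e-05
2^n ≥ 140000
n ≥ log₂(140000) = 17.10
n ≥ 18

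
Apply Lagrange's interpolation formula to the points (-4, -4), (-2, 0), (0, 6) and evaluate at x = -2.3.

Lagrange interpolation formula:
P(x) = Σ yᵢ × Lᵢ(x)
where Lᵢ(x) = Π_{j≠i} (x - xⱼ)/(xᵢ - xⱼ)

L_0(-2.3) = (-2.3 - (-2))/(-4 - (-2)) × (-2.3 - 0)/(-4 - 0) = 0.086250
L_1(-2.3) = (-2.3 - (-4))/(-2 - (-4)) × (-2.3 - 0)/(-2 - 0) = 0.977500
L_2(-2.3) = (-2.3 - (-4))/(0 - (-4)) × (-2.3 - (-2))/(0 - (-2)) = -0.063750

P(-2.3) = (-4)×L_0(-2.3) + 0×L_1(-2.3) + 6×L_2(-2.3)
P(-2.3) = -0.727500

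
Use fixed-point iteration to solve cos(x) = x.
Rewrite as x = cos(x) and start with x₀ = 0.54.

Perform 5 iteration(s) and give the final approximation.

Equation: cos(x) = x
Fixed-point form: x = cos(x)
x₀ = 0.54

x_1 = g(0.540000) = 0.857709
x_2 = g(0.857709) = 0.654172
x_3 = g(0.654172) = 0.793552
x_4 = g(0.793552) = 0.701318
x_5 = g(0.701318) = 0.763993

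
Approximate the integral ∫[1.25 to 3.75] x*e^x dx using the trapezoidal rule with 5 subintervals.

f(x) = x*e^x
a = 1.25, b = 3.75, n = 5
h = (b - a)/n = 0.500000

Trapezoidal rule: (h/2)[f(x₀) + 2f(x₁) + 2f(x₂) + ... + f(xₙ)]

x_0 = 1.2500, f(x_0) = 4.362929, coefficient = 1
x_1 = 1.7500, f(x_1) = 10.070555, coefficient = 2
x_2 = 2.2500, f(x_2) = 21.347406, coefficient = 2
x_3 = 2.7500, f(x_3) = 43.017238, coefficient = 2
x_4 = 3.2500, f(x_4) = 83.818605, coefficient = 2
x_5 = 3.7500, f(x_5) = 159.454058, coefficient = 1

I ≈ (0.500000/2) × 480.324592 = 120.081148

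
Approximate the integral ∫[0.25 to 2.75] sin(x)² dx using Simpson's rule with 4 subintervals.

f(x) = sin(x)²
a = 0.25, b = 2.75, n = 4
h = (b - a)/n = 0.625000

Simpson's rule: (h/3)[f(x₀) + 4f(x₁) + 2f(x₂) + ... + f(xₙ)]

x_0 = 0.2500, f(x_0) = 0.061209, coefficient = 1
x_1 = 0.8750, f(x_1) = 0.589123, coefficient = 4
x_2 = 1.5000, f(x_2) = 0.994996, coefficient = 2
x_3 = 2.1250, f(x_3) = 0.723044, coefficient = 4
x_4 = 2.7500, f(x_4) = 0.145665, coefficient = 1

I ≈ (0.625000/3) × 7.445533 = 1.551153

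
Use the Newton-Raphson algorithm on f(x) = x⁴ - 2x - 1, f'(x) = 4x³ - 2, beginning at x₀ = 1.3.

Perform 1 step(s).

f(x) = x⁴ - 2x - 1
f'(x) = 4x³ - 2
x₀ = 1.3

Newton-Raphson formula: x_{n+1} = x_n - f(x_n)/f'(x_n)

Iteration 1:
  f(1.300000) = -0.743900
  f'(1.300000) = 6.788000
  x_1 = 1.300000 - (-0.743900)/6.788000 = 1.409590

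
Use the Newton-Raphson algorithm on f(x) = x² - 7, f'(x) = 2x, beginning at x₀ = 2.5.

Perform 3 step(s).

f(x) = x² - 7
f'(x) = 2x
x₀ = 2.5

Newton-Raphson formula: x_{n+1} = x_n - f(x_n)/f'(x_n)

Iteration 1:
  f(2.500000) = -0.750000
  f'(2.500000) = 5.000000
  x_1 = 2.500000 - (-0.750000)/5.000000 = 2.650000
Iteration 2:
  f(2.650000) = 0.022500
  f'(2.650000) = 5.300000
  x_2 = 2.650000 - 0.022500/5.300000 = 2.645755
Iteration 3:
  f(2.645755) = 0.000018
  f'(2.645755) = 5.291509
  x_3 = 2.645755 - 0.000018/5.291509 = 2.645751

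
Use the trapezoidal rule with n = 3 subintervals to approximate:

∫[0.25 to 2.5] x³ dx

f(x) = x³
a = 0.25, b = 2.5, n = 3
h = (b - a)/n = 0.750000

Trapezoidal rule: (h/2)[f(x₀) + 2f(x₁) + 2f(x₂) + ... + f(xₙ)]

x_0 = 0.2500, f(x_0) = 0.015625, coefficient = 1
x_1 = 1.0000, f(x_1) = 1.000000, coefficient = 2
x_2 = 1.7500, f(x_2) = 5.359375, coefficient = 2
x_3 = 2.5000, f(x_3) = 15.625000, coefficient = 1

I ≈ (0.750000/2) × 28.359375 = 10.634766
Exact value: 9.764648
Error: 0.870117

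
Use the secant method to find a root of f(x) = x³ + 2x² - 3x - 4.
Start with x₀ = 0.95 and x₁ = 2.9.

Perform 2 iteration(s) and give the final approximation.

f(x) = x³ + 2x² - 3x - 4
x₀ = 0.95, x₁ = 2.9

Secant formula: x_{n+1} = x_n - f(x_n)(x_n - x_{n-1})/(f(x_n) - f(x_{n-1}))

Iteration 1:
  f(0.950000) = -4.187625
  f(2.900000) = 28.509000
  x_2 = 2.900000 - 28.509000×(2.900000 - 0.950000)/(28.509000 - (-4.187625))
       = 1.199747
Iteration 2:
  f(2.900000) = 28.509000
  f(1.199747) = -2.993551
  x_3 = 1.199747 - (-2.993551)×(1.199747 - 2.900000)/(-2.993551 - 28.509000)
       = 1.361314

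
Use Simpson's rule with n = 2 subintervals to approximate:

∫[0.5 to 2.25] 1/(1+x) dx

f(x) = 1/(1+x)
a = 0.5, b = 2.25, n = 2
h = (b - a)/n = 0.875000

Simpson's rule: (h/3)[f(x₀) + 4f(x₁) + 2f(x₂) + ... + f(xₙ)]

x_0 = 0.5000, f(x_0) = 0.666667, coefficient = 1
x_1 = 1.3750, f(x_1) = 0.421053, coefficient = 4
x_2 = 2.2500, f(x_2) = 0.307692, coefficient = 1

I ≈ (0.875000/3) × 2.658570 = 0.775416
Exact value: 0.773190
Error: 0.002226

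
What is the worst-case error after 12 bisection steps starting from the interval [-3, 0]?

Bisection error bound: |error| ≤ (b-a)/2^n
|error| ≤ (0 - (-3))/2^12 = 3/2^12
|error| ≤ 0.0007324219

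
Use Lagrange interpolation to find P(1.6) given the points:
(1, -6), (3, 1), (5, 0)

Lagrange interpolation formula:
P(x) = Σ yᵢ × Lᵢ(x)
where Lᵢ(x) = Π_{j≠i} (x - xⱼ)/(xᵢ - xⱼ)

L_0(1.6) = (1.6 - 3)/(1 - 3) × (1.6 - 5)/(1 - 5) = 0.595000
L_1(1.6) = (1.6 - 1)/(3 - 1) × (1.6 - 5)/(3 - 5) = 0.510000
L_2(1.6) = (1.6 - 1)/(5 - 1) × (1.6 - 3)/(5 - 3) = -0.105000

P(1.6) = (-6)×L_0(1.6) + 1×L_1(1.6) + 0×L_2(1.6)
P(1.6) = -3.060000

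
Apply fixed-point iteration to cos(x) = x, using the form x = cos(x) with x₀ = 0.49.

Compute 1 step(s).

Equation: cos(x) = x
Fixed-point form: x = cos(x)
x₀ = 0.49

x_1 = g(0.490000) = 0.882333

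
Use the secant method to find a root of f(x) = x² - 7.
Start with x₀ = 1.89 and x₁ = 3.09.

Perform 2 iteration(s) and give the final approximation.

f(x) = x² - 7
x₀ = 1.89, x₁ = 3.09

Secant formula: x_{n+1} = x_n - f(x_n)(x_n - x_{n-1})/(f(x_n) - f(x_{n-1}))

Iteration 1:
  f(1.890000) = -3.427900
  f(3.090000) = 2.548100
  x_2 = 3.090000 - 2.548100×(3.090000 - 1.890000)/(2.548100 - (-3.427900))
       = 2.578333
Iteration 2:
  f(3.090000) = 2.548100
  f(2.578333) = -0.352197
  x_3 = 2.578333 - (-0.352197)×(2.578333 - 3.090000)/(-0.352197 - 2.548100)
       = 2.640468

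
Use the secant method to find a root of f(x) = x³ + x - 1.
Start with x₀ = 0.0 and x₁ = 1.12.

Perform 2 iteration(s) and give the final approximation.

f(x) = x³ + x - 1
x₀ = 0.0, x₁ = 1.12

Secant formula: x_{n+1} = x_n - f(x_n)(x_n - x_{n-1})/(f(x_n) - f(x_{n-1}))

Iteration 1:
  f(0.000000) = -1.000000
  f(1.120000) = 1.524928
  x_2 = 1.120000 - 1.524928×(1.120000 - 0.000000)/(1.524928 - (-1.000000))
       = 0.443577
Iteration 2:
  f(1.120000) = 1.524928
  f(0.443577) = -0.469145
  x_3 = 0.443577 - (-0.469145)×(0.443577 - 1.120000)/(-0.469145 - 1.524928)
       = 0.602719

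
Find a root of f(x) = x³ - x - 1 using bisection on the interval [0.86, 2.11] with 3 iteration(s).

f(x) = x³ - x - 1
Initial interval: [0.86, 2.11]

Iteration 1:
  c_1 = (0.860000 + 2.110000)/2 = 1.485000
  f(c_1) = f(1.485000) = 0.789759
  f(a) × f(c) < 0, new interval: [0.860000, 1.485000]
Iteration 2:
  c_2 = (0.860000 + 1.485000)/2 = 1.172500
  f(c_2) = f(1.172500) = -0.560598
  f(a) × f(c) ≥ 0, new interval: [1.172500, 1.485000]
Iteration 3:
  c_3 = (1.172500 + 1.485000)/2 = 1.328750
  f(c_3) = f(1.328750) = 0.017260
  f(a) × f(c) < 0, new interval: [1.172500, 1.328750]

After 3 iteration(s), the approximation is c_3 = 1.328750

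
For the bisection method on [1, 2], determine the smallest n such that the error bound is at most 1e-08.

We need (b-a)/2^n ≤ 1e-08
(2 - 1)/2^n ≤ 1e-08
1/2^n ≤ 1e-08
2^n ≥ 100000000
n ≥ log₂(100000000) = 26.58
n ≥ 27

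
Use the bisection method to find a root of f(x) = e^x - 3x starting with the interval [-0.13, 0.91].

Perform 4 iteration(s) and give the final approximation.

f(x) = e^x - 3x
Initial interval: [-0.13, 0.91]

Iteration 1:
  c_1 = (-0.130000 + 0.910000)/2 = 0.390000
  f(c_1) = f(0.390000) = 0.306981
  f(a) × f(c) ≥ 0, new interval: [0.390000, 0.910000]
Iteration 2:
  c_2 = (0.390000 + 0.910000)/2 = 0.650000
  f(c_2) = f(0.650000) = -0.034459
  f(a) × f(c) < 0, new interval: [0.390000, 0.650000]
Iteration 3:
  c_3 = (0.390000 + 0.650000)/2 = 0.520000
  f(c_3) = f(0.520000) = 0.122028
  f(a) × f(c) ≥ 0, new interval: [0.520000, 0.650000]
Iteration 4:
  c_4 = (0.520000 + 0.650000)/2 = 0.585000
  f(c_4) = f(0.585000) = 0.039991
  f(a) × f(c) ≥ 0, new interval: [0.585000, 0.650000]

After 4 iteration(s), the approximation is c_4 = 0.585000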